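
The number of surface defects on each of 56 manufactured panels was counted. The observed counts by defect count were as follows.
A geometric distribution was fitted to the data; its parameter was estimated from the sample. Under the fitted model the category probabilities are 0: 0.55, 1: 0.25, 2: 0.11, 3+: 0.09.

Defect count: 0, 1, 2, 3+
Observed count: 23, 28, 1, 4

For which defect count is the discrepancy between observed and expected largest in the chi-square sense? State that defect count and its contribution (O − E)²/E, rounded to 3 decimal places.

1, 14.000

Expected counts E_i = n·p_i: 56×0.55 = 30.8, 56×0.25 = 14, 56×0.11 = 6.16, 56×0.09 = 5.04.
0: (23 − 30.8)²/30.8 = 60.84/30.8 = 1.9753
1: (28 − 14)²/14 = 196/14 = 14.0000
2: (1 − 6.16)²/6.16 = 26.6256/6.16 = 4.3223
3+: (4 − 5.04)²/5.04 = 1.0816/5.04 = 0.2146
The largest term is for 1: 14.000.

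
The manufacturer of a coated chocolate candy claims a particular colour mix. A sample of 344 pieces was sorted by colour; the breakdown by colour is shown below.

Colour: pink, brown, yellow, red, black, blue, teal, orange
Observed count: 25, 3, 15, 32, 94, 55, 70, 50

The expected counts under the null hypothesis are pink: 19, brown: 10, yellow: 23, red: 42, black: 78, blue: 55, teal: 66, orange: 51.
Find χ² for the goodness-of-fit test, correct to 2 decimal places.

15.50

pink: (25 − 19)²/19 = 36/19 = 1.895
brown: (3 − 10)²/10 = 49/10 = 4.900
yellow: (15 − 23)²/23 = 64/23 = 2.783
red: (32 − 42)²/42 = 100/42 = 2.381
black: (94 − 78)²/78 = 256/78 = 3.282
blue: (55 − 55)²/55 = 0/55 = 0.000
teal: (70 − 66)²/66 = 16/66 = 0.242
orange: (50 − 51)²/51 = 1/51 = 0.020
Sum = 15.50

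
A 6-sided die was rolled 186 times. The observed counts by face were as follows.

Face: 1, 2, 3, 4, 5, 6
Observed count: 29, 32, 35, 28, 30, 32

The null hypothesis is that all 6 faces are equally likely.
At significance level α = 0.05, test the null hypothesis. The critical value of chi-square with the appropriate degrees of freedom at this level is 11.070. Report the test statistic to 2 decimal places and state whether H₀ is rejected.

1.03; do not reject

Expected count for each of the 6 categories: 186/6 = 31.
cat         O        E   (O−E)²/E
1          29       31      0.129
2          32       31      0.032
3          35       31      0.516
4          28       31      0.290
5          30       31      0.032
6          32       31      0.032
Sum = 1.03
df = 5. Since 1.03 < 11.070, we do not reject H₀.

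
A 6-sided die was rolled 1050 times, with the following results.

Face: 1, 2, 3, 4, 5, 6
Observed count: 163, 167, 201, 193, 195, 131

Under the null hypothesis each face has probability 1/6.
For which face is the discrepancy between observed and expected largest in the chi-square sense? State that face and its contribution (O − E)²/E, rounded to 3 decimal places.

Under H₀ each category has probability 1/6, so each expected count is 1050/6 = 175.
1: (163 − 175)²/175 = 144/175 = 0.8229
2: (167 − 175)²/175 = 64/175 = 0.3657
3: (201 − 175)²/175 = 676/175 = 3.8629
4: (193 − 175)²/175 = 324/175 = 1.8514
5: (195 − 175)²/175 = 400/175 = 2.2857
6: (131 − 175)²/175 = 1936/175 = 11.0629
The largest term is for 6: 11.063.

6, 11.063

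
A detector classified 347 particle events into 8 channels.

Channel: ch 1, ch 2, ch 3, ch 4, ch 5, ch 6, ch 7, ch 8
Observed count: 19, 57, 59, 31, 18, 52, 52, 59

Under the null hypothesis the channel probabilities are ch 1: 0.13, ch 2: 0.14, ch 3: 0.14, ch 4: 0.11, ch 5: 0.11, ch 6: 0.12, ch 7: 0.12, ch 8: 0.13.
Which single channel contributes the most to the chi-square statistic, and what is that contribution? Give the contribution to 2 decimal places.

ch 1, 15.11

Expected counts E_i = n·p_i: 347×0.13 = 45.11, 347×0.14 = 48.58, 347×0.14 = 48.58, 347×0.11 = 38.17, 347×0.11 = 38.17, 347×0.12 = 41.64, 347×0.12 = 41.64, 347×0.13 = 45.11.
ch 1: (19 − 45.11)²/45.11 = 681.7321/45.11 = 15.113
ch 2: (57 − 48.58)²/48.58 = 70.8964/48.58 = 1.459
ch 3: (59 − 48.58)²/48.58 = 108.5764/48.58 = 2.235
ch 4: (31 − 38.17)²/38.17 = 51.4089/38.17 = 1.347
ch 5: (18 − 38.17)²/38.17 = 406.8289/38.17 = 10.658
ch 6: (52 − 41.64)²/41.64 = 107.3296/41.64 = 2.578
ch 7: (52 − 41.64)²/41.64 = 107.3296/41.64 = 2.578
ch 8: (59 − 45.11)²/45.11 = 192.9321/45.11 = 4.277
The largest term is for ch 1: 15.11.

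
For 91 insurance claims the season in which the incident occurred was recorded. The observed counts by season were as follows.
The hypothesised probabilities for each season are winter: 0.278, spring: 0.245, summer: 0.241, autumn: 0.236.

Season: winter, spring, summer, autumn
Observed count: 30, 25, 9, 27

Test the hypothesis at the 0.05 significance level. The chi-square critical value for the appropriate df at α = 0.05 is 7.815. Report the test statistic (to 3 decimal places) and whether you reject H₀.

Expected counts E_i = n·p_i: 91×0.278 = 25.298, 91×0.245 = 22.295, 91×0.241 = 21.931, 91×0.236 = 21.476.
cat         O        E   (O−E)²/E
winter     30   25.298     0.8739
spring     25   22.295     0.3282
summer      9   21.931     7.6244
autumn     27   21.476     1.4209
Sum = 10.247
df = 3. Since 10.247 > 7.815, we reject H₀.

10.247; reject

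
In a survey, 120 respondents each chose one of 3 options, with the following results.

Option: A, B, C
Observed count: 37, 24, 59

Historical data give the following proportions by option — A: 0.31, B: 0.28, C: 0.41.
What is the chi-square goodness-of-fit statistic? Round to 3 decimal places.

Expected counts E_i = n·p_i: 120×0.31 = 37.2, 120×0.28 = 33.6, 120×0.41 = 49.2.
A: (37 − 37.2)²/37.2 = 0.04/37.2 = 0.0011
B: (24 − 33.6)²/33.6 = 92.16/33.6 = 2.7429
C: (59 − 49.2)²/49.2 = 96.04/49.2 = 1.9520
Sum = 4.696

4.696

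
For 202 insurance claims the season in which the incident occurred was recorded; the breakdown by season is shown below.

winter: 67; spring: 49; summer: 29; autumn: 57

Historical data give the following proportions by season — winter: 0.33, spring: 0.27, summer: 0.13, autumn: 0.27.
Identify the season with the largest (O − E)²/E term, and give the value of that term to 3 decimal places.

spring, 0.563

Expected counts E_i = n·p_i: 202×0.33 = 66.66, 202×0.27 = 54.54, 202×0.13 = 26.26, 202×0.27 = 54.54.
winter: (67 − 66.66)²/66.66 = 0.1156/66.66 = 0.0017
spring: (49 − 54.54)²/54.54 = 30.6916/54.54 = 0.5627
summer: (29 − 26.26)²/26.26 = 7.5076/26.26 = 0.2859
autumn: (57 − 54.54)²/54.54 = 6.0516/54.54 = 0.1110
The largest term is for spring: 0.563.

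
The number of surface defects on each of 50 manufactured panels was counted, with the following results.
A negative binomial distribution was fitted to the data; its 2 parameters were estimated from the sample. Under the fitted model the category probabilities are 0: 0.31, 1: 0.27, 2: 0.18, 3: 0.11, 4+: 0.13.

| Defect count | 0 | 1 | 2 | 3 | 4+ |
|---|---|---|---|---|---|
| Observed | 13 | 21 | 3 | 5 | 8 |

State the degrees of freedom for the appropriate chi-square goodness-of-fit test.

There are k = 5 categories and 2 parameters estimated from the data, so df = 5 − 1 − 2 = 2.

2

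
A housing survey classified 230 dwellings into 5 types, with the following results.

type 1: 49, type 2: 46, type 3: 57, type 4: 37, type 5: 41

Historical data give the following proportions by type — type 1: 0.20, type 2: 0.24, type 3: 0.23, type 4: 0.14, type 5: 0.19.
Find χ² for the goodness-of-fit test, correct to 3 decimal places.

Expected counts E_i = n·p_i: 230×0.20 = 46, 230×0.24 = 55.2, 230×0.23 = 52.9, 230×0.14 = 32.2, 230×0.19 = 43.7.
cat         O        E   (O−E)²/E
type 1     49       46     0.1957
type 2     46     55.2     1.5333
type 3     57     52.9     0.3178
type 4     37     32.2     0.7155
type 5     41     43.7     0.1668
Sum = 2.929

2.929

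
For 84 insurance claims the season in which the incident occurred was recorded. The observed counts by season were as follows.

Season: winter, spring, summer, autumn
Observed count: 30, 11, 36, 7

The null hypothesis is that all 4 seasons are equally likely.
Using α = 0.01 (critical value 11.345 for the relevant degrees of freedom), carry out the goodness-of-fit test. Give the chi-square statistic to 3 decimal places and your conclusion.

28.667; reject

Under H₀ each category has probability 1/4, so each expected count is 84/4 = 21.
cat         O        E   (O−E)²/E
winter     30       21     3.8571
spring     11       21     4.7619
summer     36       21    10.7143
autumn      7       21     9.3333
Sum = 28.667
df = 3. Since 28.667 > 11.345, we reject H₀.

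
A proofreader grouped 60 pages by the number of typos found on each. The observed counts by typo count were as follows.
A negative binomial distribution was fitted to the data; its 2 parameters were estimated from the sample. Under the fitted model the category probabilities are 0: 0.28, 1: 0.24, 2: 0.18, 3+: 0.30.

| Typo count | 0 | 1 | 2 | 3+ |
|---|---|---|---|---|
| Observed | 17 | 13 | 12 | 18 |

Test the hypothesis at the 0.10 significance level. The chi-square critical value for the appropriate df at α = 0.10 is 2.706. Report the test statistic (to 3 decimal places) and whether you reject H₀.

0.272; do not reject

Expected counts E_i = n·p_i: 60×0.28 = 16.8, 60×0.24 = 14.4, 60×0.18 = 10.8, 60×0.30 = 18.
0: (17 − 16.8)²/16.8 = 0.04/16.8 = 0.0024
1: (13 − 14.4)²/14.4 = 1.96/14.4 = 0.1361
2: (12 − 10.8)²/10.8 = 1.44/10.8 = 0.1333
3+: (18 − 18)²/18 = 0/18 = 0.0000
Sum = 0.272
df = 1. Since 0.272 < 2.706, we do not reject H₀.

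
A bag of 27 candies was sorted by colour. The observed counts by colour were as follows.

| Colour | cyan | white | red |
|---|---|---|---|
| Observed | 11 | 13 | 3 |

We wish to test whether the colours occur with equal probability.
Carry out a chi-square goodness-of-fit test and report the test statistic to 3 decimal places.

Under H₀ each category has probability 1/3, so each expected count is 27/3 = 9.
χ² = (11−9)²/9 + (13−9)²/9 + (3−9)²/9
   = 0.4444 + 1.7778 + 4.0000
Sum = 6.222

6.222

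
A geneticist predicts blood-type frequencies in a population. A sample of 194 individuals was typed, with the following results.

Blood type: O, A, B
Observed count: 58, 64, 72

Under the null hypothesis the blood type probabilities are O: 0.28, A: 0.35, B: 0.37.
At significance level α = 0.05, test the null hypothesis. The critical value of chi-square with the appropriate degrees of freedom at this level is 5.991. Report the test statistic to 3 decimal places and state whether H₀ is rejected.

Expected counts E_i = n·p_i: 194×0.28 = 54.32, 194×0.35 = 67.9, 194×0.37 = 71.78.
cat         O        E   (O−E)²/E
O          58    54.32     0.2493
A          64     67.9     0.2240
B          72    71.78     0.0007
Sum = 0.474
df = 2. Since 0.474 < 5.991, we do not reject H₀.

0.474; do not reject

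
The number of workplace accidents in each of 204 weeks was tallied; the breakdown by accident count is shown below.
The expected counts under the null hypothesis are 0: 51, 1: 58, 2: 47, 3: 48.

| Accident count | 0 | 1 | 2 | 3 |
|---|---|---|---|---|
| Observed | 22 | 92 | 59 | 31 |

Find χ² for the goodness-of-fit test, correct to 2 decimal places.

cat         O        E   (O−E)²/E
0          22       51     16.490
1          92       58     19.931
2          59       47      3.064
3          31       48      6.021
Sum = 45.51

45.51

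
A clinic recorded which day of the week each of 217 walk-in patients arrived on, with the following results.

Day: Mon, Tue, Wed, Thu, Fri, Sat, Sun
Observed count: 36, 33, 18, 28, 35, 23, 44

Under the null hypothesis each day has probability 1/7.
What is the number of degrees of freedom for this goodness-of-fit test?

There are k = 7 categories and no parameters were estimated from the data, so df = 7 − 1 = 6.

6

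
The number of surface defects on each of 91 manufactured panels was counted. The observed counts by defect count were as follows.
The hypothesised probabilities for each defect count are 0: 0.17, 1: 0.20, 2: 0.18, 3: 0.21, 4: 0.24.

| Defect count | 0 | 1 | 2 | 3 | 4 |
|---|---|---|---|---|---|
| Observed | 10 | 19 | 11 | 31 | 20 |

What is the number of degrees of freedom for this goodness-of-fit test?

There are k = 5 categories and no parameters were estimated from the data, so df = 5 − 1 = 4.

4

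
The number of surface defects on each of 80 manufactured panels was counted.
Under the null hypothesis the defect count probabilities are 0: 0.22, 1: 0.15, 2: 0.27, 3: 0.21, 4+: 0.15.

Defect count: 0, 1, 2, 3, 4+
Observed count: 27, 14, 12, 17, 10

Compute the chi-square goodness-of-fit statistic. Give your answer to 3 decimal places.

Expected counts E_i = n·p_i: 80×0.22 = 17.6, 80×0.15 = 12, 80×0.27 = 21.6, 80×0.21 = 16.8, 80×0.15 = 12.
cat         O        E   (O−E)²/E
0          27     17.6     5.0205
1          14       12     0.3333
2          12     21.6     4.2667
3          17     16.8     0.0024
4+         10       12     0.3333
Sum = 9.956

9.956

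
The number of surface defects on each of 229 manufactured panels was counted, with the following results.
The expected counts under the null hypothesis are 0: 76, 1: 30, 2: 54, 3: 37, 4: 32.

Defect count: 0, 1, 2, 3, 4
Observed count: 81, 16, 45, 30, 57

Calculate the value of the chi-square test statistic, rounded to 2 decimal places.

cat         O        E   (O−E)²/E
0          81       76      0.329
1          16       30      6.533
2          45       54      1.500
3          30       37      1.324
4          57       32     19.531
Sum = 29.22

29.22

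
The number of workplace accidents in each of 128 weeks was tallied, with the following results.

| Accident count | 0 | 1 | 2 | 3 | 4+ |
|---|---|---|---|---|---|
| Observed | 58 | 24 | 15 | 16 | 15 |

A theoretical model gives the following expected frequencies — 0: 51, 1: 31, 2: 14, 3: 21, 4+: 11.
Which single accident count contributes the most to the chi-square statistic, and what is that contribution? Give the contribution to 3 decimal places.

1, 1.581

cat         O        E   (O−E)²/E
0          58       51     0.9608
1          24       31     1.5806
2          15       14     0.0714
3          16       21     1.1905
4+         15       11     1.4545
The largest term is for 1: 1.581.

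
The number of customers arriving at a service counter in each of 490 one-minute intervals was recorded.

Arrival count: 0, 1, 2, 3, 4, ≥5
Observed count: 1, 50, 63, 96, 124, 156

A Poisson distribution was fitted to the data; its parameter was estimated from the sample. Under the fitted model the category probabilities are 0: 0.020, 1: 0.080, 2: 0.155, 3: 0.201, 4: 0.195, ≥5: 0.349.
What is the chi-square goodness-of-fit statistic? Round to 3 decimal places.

Expected counts E_i = n·p_i: 490×0.020 = 9.8, 490×0.080 = 39.2, 490×0.155 = 75.95, 490×0.201 = 98.49, 490×0.195 = 95.55, 490×0.349 = 171.01.
0: (1 − 9.8)²/9.8 = 77.44/9.8 = 7.9020
1: (50 − 39.2)²/39.2 = 116.64/39.2 = 2.9755
2: (63 − 75.95)²/75.95 = 167.7025/75.95 = 2.2081
3: (96 − 98.49)²/98.49 = 6.2001/98.49 = 0.0630
4: (124 − 95.55)²/95.55 = 809.4025/95.55 = 8.4710
≥5: (156 − 171.01)²/171.01 = 225.3001/171.01 = 1.3175
Sum = 22.937

22.937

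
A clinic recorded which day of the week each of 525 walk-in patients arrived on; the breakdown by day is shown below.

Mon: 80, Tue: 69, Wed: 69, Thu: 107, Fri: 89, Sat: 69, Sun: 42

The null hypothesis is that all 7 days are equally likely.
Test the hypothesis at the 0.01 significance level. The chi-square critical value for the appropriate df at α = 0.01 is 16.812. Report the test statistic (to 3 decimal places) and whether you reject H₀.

32.560; reject

Under H₀ each category has probability 1/7, so each expected count is 525/7 = 75.
cat         O        E   (O−E)²/E
Mon        80       75     0.3333
Tue        69       75     0.4800
Wed        69       75     0.4800
Thu       107       75    13.6533
Fri        89       75     2.6133
Sat        69       75     0.4800
Sun        42       75    14.5200
Sum = 32.560
df = 6. Since 32.560 > 16.812, we reject H₀.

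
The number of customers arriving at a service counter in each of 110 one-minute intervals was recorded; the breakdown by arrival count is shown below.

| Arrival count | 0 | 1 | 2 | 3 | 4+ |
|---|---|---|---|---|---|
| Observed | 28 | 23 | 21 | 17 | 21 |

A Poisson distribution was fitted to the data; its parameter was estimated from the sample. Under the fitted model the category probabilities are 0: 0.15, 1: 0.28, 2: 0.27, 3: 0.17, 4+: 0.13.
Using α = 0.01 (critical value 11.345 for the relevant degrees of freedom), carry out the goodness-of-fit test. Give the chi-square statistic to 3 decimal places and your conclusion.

Expected counts E_i = n·p_i: 110×0.15 = 16.5, 110×0.28 = 30.8, 110×0.27 = 29.7, 110×0.17 = 18.7, 110×0.13 = 14.3.
cat         O        E   (O−E)²/E
0          28     16.5     8.0152
1          23     30.8     1.9753
2          21     29.7     2.5485
3          17     18.7     0.1545
4+         21     14.3     3.1392
Sum = 15.833
df = 3. Since 15.833 > 11.345, we reject H₀.

15.833; reject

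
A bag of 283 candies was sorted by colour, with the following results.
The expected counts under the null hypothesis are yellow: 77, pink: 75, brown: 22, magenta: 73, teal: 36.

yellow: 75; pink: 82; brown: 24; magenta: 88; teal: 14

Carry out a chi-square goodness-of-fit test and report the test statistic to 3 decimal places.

yellow: (75 − 77)²/77 = 4/77 = 0.0519
pink: (82 − 75)²/75 = 49/75 = 0.6533
brown: (24 − 22)²/22 = 4/22 = 0.1818
magenta: (88 − 73)²/73 = 225/73 = 3.0822
teal: (14 − 36)²/36 = 484/36 = 13.4444
Sum = 17.414

17.414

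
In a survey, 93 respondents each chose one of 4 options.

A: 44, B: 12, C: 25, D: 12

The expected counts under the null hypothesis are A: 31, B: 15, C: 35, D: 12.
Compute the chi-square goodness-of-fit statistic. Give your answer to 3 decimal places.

8.909

A: (44 − 31)²/31 = 169/31 = 5.4516
B: (12 − 15)²/15 = 9/15 = 0.6000
C: (25 − 35)²/35 = 100/35 = 2.8571
D: (12 − 12)²/12 = 0/12 = 0.0000
Sum = 8.909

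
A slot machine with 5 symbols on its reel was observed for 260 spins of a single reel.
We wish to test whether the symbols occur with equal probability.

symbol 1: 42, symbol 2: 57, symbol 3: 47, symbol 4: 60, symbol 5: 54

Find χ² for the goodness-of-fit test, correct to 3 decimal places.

4.192

Expected count for each of the 5 categories: 260/5 = 52.
χ² = (42−52)²/52 + (57−52)²/52 + (47−52)²/52 + (60−52)²/52 + (54−52)²/52
   = 1.9231 + 0.4808 + 0.4808 + 1.2308 + 0.0769
Sum = 4.192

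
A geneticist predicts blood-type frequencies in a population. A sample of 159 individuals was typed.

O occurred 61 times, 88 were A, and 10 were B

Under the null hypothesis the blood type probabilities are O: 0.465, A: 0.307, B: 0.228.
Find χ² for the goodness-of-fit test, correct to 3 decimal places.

52.733

Expected counts E_i = n·p_i: 159×0.465 = 73.935, 159×0.307 = 48.813, 159×0.228 = 36.252.
χ² = (61−73.935)²/73.935 + (88−48.813)²/48.813 + (10−36.252)²/36.252
   = 2.2630 + 31.4593 + 19.0105
Sum = 52.733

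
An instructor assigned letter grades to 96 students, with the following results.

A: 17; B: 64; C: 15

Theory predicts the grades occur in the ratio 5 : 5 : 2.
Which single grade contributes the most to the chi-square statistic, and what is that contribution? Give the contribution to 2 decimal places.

Ratio total = 12. Expected counts: 96×5/12 = 40, 96×5/12 = 40, 96×2/12 = 16.
cat         O        E   (O−E)²/E
A          17       40     13.225
B          64       40     14.400
C          15       16      0.063
The largest term is for B: 14.40.

B, 14.40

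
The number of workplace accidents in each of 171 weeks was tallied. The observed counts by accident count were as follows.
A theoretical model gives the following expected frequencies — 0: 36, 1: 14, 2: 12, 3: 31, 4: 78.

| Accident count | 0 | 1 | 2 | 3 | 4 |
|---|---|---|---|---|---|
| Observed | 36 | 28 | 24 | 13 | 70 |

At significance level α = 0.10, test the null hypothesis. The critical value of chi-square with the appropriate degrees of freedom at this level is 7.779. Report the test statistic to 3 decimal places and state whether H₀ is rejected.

χ² = (36−36)²/36 + (28−14)²/14 + (24−12)²/12 + (13−31)²/31 + (70−78)²/78
   = 0.0000 + 14.0000 + 12.0000 + 10.4516 + 0.8205
Sum = 37.272
df = 4. Since 37.272 > 7.779, we reject H₀.

37.272; reject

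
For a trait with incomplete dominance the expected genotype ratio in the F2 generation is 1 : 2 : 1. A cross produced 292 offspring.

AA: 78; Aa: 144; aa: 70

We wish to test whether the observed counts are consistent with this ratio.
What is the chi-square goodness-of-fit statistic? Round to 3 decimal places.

0.493

Ratio total = 4. Expected counts: 292×1/4 = 73, 292×2/4 = 146, 292×1/4 = 73.
AA: (78 − 73)²/73 = 25/73 = 0.3425
Aa: (144 − 146)²/146 = 4/146 = 0.0274
aa: (70 − 73)²/73 = 9/73 = 0.1233
Sum = 0.493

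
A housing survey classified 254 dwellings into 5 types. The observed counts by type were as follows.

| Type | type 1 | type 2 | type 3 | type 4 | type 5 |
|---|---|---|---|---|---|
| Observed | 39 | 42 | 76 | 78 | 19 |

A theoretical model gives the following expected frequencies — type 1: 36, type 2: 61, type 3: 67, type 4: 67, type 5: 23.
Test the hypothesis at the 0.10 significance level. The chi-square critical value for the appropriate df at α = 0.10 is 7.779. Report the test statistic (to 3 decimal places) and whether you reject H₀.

9.879; reject

cat         O        E   (O−E)²/E
type 1     39       36     0.2500
type 2     42       61     5.9180
type 3     76       67     1.2090
type 4     78       67     1.8060
type 5     19       23     0.6957
Sum = 9.879
df = 4. Since 9.879 > 7.779, we reject H₀.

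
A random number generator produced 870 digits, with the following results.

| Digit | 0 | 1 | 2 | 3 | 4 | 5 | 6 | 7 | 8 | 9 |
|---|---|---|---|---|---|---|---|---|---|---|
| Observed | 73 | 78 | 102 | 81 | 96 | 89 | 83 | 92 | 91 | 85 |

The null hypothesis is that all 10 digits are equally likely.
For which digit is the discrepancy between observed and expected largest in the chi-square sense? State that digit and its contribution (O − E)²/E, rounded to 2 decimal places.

2, 2.59

Under H₀ each category has probability 1/10, so each expected count is 870/10 = 87.
cat         O        E   (O−E)²/E
0          73       87      2.253
1          78       87      0.931
2         102       87      2.586
3          81       87      0.414
4          96       87      0.931
5          89       87      0.046
6          83       87      0.184
7          92       87      0.287
8          91       87      0.184
9          85       87      0.046
The largest term is for 2: 2.59.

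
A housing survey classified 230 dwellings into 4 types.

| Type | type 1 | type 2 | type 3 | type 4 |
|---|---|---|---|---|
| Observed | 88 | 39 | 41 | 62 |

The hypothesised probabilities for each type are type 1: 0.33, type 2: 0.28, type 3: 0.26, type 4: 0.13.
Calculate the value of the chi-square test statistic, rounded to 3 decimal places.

52.319

Expected counts E_i = n·p_i: 230×0.33 = 75.9, 230×0.28 = 64.4, 230×0.26 = 59.8, 230×0.13 = 29.9.
type 1: (88 − 75.9)²/75.9 = 146.41/75.9 = 1.9290
type 2: (39 − 64.4)²/64.4 = 645.16/64.4 = 10.0180
type 3: (41 − 59.8)²/59.8 = 353.44/59.8 = 5.9104
type 4: (62 − 29.9)²/29.9 = 1030.41/29.9 = 34.4619
Sum = 52.319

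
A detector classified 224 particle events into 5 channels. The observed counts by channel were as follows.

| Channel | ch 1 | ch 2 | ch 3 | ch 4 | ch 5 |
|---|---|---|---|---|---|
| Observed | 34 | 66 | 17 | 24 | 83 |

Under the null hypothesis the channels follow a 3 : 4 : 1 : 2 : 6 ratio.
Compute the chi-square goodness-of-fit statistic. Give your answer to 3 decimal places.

Ratio total = 16. Expected counts: 224×3/16 = 42, 224×4/16 = 56, 224×1/16 = 14, 224×2/16 = 28, 224×6/16 = 84.
χ² = (34−42)²/42 + (66−56)²/56 + (17−14)²/14 + (24−28)²/28 + (83−84)²/84
   = 1.5238 + 1.7857 + 0.6429 + 0.5714 + 0.0119
Sum = 4.536

4.536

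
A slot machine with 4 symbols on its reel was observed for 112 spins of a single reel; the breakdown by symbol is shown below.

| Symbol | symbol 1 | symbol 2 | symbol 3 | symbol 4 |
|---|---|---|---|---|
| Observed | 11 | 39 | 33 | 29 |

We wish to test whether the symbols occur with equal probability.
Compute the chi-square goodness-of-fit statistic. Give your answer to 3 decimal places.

15.571

Under H₀ each category has probability 1/4, so each expected count is 112/4 = 28.
cat           O        E   (O−E)²/E
symbol 1     11       28    10.3214
symbol 2     39       28     4.3214
symbol 3     33       28     0.8929
symbol 4     29       28     0.0357
Sum = 15.571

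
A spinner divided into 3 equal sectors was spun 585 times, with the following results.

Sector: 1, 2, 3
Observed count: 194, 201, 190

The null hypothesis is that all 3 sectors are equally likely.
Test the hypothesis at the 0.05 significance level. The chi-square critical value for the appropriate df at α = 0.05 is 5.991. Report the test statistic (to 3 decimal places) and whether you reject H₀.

0.318; do not reject

Expected count for each of the 3 categories: 585/3 = 195.
χ² = (194−195)²/195 + (201−195)²/195 + (190−195)²/195
   = 0.0051 + 0.1846 + 0.1282
Sum = 0.318
df = 2. Since 0.318 < 5.991, we do not reject H₀.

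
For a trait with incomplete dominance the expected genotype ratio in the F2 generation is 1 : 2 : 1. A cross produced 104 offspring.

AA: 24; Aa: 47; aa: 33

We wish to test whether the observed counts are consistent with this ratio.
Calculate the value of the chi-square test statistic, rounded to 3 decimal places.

2.519

Ratio total = 4. Expected counts: 104×1/4 = 26, 104×2/4 = 52, 104×1/4 = 26.
χ² = (24−26)²/26 + (47−52)²/52 + (33−26)²/26
   = 0.1538 + 0.4808 + 1.8846
Sum = 2.519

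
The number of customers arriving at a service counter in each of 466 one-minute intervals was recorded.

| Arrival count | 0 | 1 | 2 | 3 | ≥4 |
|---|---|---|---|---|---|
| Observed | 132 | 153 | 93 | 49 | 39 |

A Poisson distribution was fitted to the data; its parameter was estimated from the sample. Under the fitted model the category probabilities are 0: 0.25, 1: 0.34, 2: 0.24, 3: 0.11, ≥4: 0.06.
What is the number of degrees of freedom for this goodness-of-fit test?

3

There are k = 5 categories and 1 parameter estimated from the data, so df = 5 − 1 − 1 = 3.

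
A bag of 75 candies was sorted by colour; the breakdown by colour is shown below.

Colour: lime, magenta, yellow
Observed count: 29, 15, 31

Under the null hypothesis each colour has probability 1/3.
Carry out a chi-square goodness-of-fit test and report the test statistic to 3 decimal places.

6.080

Under H₀ each category has probability 1/3, so each expected count is 75/3 = 25.
cat          O        E   (O−E)²/E
lime        29       25     0.6400
magenta     15       25     4.0000
yellow      31       25     1.4400
Sum = 6.080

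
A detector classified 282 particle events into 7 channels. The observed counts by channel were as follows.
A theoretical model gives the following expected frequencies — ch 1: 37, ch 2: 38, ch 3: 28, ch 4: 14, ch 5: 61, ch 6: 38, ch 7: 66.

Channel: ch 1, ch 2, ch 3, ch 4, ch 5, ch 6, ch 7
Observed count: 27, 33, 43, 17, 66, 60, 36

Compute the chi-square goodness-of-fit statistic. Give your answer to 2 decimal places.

cat         O        E   (O−E)²/E
ch 1       27       37      2.703
ch 2       33       38      0.658
ch 3       43       28      8.036
ch 4       17       14      0.643
ch 5       66       61      0.410
ch 6       60       38     12.737
ch 7       36       66     13.636
Sum = 38.82

38.82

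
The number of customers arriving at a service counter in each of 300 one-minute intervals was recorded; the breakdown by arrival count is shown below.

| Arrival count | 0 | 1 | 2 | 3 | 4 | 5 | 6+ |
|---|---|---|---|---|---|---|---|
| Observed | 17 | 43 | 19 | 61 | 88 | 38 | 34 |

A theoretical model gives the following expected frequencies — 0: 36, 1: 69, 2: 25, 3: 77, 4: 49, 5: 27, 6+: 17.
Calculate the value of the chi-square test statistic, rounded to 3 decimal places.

77.112

χ² = (17−36)²/36 + (43−69)²/69 + (19−25)²/25 + (61−77)²/77 + (88−49)²/49 + (38−27)²/27 + (34−17)²/17
   = 10.0278 + 9.7971 + 1.4400 + 3.3247 + 31.0408 + 4.4815 + 17.0000
Sum = 77.112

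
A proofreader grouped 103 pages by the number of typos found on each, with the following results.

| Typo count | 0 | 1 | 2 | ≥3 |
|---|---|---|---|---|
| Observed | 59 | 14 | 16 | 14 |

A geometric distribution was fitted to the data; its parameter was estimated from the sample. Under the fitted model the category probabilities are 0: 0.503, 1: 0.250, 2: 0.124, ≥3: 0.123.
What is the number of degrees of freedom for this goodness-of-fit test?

There are k = 4 categories and 1 parameter estimated from the data, so df = 4 − 1 − 1 = 2.

2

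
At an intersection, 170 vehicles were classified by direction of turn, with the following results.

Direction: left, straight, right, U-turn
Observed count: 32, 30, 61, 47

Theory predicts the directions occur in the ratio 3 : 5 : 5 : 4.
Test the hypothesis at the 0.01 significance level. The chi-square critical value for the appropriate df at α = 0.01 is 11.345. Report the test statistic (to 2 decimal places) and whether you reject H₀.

Ratio total = 17. Expected counts: 170×3/17 = 30, 170×5/17 = 50, 170×5/17 = 50, 170×4/17 = 40.
cat           O        E   (O−E)²/E
left         32       30      0.133
straight     30       50      8.000
right        61       50      2.420
U-turn       47       40      1.225
Sum = 11.78
df = 3. Since 11.78 > 11.345, we reject H₀.

11.78; reject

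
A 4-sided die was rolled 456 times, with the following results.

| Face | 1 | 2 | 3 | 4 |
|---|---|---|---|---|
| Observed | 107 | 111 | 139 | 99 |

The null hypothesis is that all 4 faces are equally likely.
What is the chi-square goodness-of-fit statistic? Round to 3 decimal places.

7.965

Under H₀ each category has probability 1/4, so each expected count is 456/4 = 114.
1: (107 − 114)²/114 = 49/114 = 0.4298
2: (111 − 114)²/114 = 9/114 = 0.0789
3: (139 − 114)²/114 = 625/114 = 5.4825
4: (99 − 114)²/114 = 225/114 = 1.9737
Sum = 7.965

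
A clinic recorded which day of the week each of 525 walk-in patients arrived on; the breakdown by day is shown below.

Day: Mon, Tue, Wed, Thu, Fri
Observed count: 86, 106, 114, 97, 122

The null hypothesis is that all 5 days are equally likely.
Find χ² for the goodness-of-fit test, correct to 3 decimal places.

Expected count for each of the 5 categories: 525/5 = 105.
Mon: (86 − 105)²/105 = 361/105 = 3.4381
Tue: (106 − 105)²/105 = 1/105 = 0.0095
Wed: (114 − 105)²/105 = 81/105 = 0.7714
Thu: (97 − 105)²/105 = 64/105 = 0.6095
Fri: (122 − 105)²/105 = 289/105 = 2.7524
Sum = 7.581

7.581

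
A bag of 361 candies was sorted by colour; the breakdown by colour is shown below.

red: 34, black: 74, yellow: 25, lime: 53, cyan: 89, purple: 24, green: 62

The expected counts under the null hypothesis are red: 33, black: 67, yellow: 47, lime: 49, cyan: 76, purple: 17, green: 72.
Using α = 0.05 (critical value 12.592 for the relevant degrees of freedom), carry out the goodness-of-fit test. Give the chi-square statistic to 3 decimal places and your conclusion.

17.881; reject

χ² = (34−33)²/33 + (74−67)²/67 + (25−47)²/47 + (53−49)²/49 + (89−76)²/76 + (24−17)²/17 + (62−72)²/72
   = 0.0303 + 0.7313 + 10.2979 + 0.3265 + 2.2237 + 2.8824 + 1.3889
Sum = 17.881
df = 6. Since 17.881 > 12.592, we reject H₀.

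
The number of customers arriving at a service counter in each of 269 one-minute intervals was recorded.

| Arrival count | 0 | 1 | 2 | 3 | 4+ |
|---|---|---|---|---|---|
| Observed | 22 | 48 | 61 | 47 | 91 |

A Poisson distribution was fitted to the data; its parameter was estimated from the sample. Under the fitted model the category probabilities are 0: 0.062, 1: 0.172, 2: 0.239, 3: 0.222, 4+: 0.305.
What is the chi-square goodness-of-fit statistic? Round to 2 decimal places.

Expected counts E_i = n·p_i: 269×0.062 = 16.678, 269×0.172 = 46.268, 269×0.239 = 64.291, 269×0.222 = 59.718, 269×0.305 = 82.045.
cat         O        E   (O−E)²/E
0          22   16.678      1.698
1          48   46.268      0.065
2          61   64.291      0.168
3          47   59.718      2.709
4+         91   82.045      0.977
Sum = 5.62

5.62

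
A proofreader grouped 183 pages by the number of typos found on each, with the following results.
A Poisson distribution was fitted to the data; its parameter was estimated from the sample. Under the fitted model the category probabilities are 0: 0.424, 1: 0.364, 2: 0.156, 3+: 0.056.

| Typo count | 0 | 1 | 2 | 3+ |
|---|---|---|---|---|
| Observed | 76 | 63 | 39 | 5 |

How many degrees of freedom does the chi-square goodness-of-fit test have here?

2

There are k = 4 categories and 1 parameter estimated from the data, so df = 4 − 1 − 1 = 2.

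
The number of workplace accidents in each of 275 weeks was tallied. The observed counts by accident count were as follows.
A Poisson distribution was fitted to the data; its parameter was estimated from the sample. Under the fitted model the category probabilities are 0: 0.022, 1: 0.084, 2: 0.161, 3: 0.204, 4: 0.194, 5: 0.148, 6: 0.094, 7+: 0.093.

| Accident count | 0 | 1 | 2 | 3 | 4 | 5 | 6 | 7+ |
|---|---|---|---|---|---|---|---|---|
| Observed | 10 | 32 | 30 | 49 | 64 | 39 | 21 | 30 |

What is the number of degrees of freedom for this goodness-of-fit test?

6

There are k = 8 categories and 1 parameter estimated from the data, so df = 8 − 1 − 1 = 6.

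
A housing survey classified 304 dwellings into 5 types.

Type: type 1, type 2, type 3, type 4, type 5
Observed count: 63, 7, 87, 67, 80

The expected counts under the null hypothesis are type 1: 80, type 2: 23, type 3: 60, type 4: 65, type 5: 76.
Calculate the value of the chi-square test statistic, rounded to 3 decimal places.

27.165

χ² = (63−80)²/80 + (7−23)²/23 + (87−60)²/60 + (67−65)²/65 + (80−76)²/76
   = 3.6125 + 11.1304 + 12.1500 + 0.0615 + 0.2105
Sum = 27.165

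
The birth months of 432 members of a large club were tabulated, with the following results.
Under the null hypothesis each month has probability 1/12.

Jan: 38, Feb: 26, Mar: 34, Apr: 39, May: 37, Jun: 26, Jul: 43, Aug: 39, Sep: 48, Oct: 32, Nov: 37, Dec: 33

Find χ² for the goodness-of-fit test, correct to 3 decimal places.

12.389

Expected count for each of the 12 categories: 432/12 = 36.
χ² = (38−36)²/36 + (26−36)²/36 + (34−36)²/36 + (39−36)²/36 + (37−36)²/36 + (26−36)²/36 + (43−36)²/36 + (39−36)²/36 + (48−36)²/36 + (32−36)²/36 + (37−36)²/36 + (33−36)²/36
   = 0.1111 + 2.7778 + 0.1111 + 0.2500 + 0.0278 + 2.7778 + 1.3611 + 0.2500 + 4.0000 + 0.4444 + 0.0278 + 0.2500
Sum = 12.389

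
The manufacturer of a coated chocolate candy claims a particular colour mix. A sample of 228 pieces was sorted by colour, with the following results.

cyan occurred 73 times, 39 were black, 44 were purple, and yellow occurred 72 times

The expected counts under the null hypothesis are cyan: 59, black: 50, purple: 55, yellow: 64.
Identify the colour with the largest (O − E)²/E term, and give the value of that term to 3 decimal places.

cyan, 3.322

χ² = (73−59)²/59 + (39−50)²/50 + (44−55)²/55 + (72−64)²/64
   = 3.3220 + 2.4200 + 2.2000 + 1.0000
The largest term is for cyan: 3.322.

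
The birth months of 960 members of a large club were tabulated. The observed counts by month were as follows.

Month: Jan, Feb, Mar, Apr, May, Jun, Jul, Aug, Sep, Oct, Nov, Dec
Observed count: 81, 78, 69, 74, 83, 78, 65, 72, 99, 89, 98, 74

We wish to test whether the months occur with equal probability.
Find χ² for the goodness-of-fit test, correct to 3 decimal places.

15.825

Under H₀ each category has probability 1/12, so each expected count is 960/12 = 80.
cat         O        E   (O−E)²/E
Jan        81       80     0.0125
Feb        78       80     0.0500
Mar        69       80     1.5125
Apr        74       80     0.4500
May        83       80     0.1125
Jun        78       80     0.0500
Jul        65       80     2.8125
Aug        72       80     0.8000
Sep        99       80     4.5125
Oct        89       80     1.0125
Nov        98       80     4.0500
Dec        74       80     0.4500
Sum = 15.825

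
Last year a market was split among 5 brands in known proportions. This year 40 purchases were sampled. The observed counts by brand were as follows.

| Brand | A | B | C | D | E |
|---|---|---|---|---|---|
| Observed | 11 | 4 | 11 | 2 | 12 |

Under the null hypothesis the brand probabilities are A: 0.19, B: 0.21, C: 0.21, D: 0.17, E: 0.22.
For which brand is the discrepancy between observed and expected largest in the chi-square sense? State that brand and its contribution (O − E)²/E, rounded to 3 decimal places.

Expected counts E_i = n·p_i: 40×0.19 = 7.6, 40×0.21 = 8.4, 40×0.21 = 8.4, 40×0.17 = 6.8, 40×0.22 = 8.8.
χ² = (11−7.6)²/7.6 + (4−8.4)²/8.4 + (11−8.4)²/8.4 + (2−6.8)²/6.8 + (12−8.8)²/8.8
   = 1.5211 + 2.3048 + 0.8048 + 3.3882 + 1.1636
The largest term is for D: 3.388.

D, 3.388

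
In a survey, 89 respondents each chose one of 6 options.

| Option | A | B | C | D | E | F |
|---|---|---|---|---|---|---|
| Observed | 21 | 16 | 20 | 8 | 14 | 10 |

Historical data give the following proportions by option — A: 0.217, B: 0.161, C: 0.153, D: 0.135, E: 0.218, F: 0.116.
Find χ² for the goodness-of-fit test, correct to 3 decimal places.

Expected counts E_i = n·p_i: 89×0.217 = 19.313, 89×0.161 = 14.329, 89×0.153 = 13.617, 89×0.135 = 12.015, 89×0.218 = 19.402, 89×0.116 = 10.324.
A: (21 − 19.313)²/19.313 = 2.845969/19.313 = 0.1474
B: (16 − 14.329)²/14.329 = 2.792241/14.329 = 0.1949
C: (20 − 13.617)²/13.617 = 40.742689/13.617 = 2.9920
D: (8 − 12.015)²/12.015 = 16.120225/12.015 = 1.3417
E: (14 − 19.402)²/19.402 = 29.181604/19.402 = 1.5041
F: (10 − 10.324)²/10.324 = 0.104976/10.324 = 0.0102
Sum = 6.190

6.190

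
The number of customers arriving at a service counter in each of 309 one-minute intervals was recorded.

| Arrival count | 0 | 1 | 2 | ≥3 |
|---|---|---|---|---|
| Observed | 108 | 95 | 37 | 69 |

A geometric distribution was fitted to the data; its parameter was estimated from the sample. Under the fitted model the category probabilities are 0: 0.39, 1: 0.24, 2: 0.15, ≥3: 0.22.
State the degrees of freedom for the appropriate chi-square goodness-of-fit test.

2

There are k = 4 categories and 1 parameter estimated from the data, so df = 4 − 1 − 1 = 2.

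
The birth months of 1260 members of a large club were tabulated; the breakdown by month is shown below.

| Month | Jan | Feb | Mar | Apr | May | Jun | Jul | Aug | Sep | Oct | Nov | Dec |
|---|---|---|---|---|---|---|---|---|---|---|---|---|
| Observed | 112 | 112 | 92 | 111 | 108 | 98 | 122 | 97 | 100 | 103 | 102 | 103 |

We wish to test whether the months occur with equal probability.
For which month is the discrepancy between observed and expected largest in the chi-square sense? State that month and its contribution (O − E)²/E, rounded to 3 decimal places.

Expected count for each of the 12 categories: 1260/12 = 105.
χ² = (112−105)²/105 + (112−105)²/105 + (92−105)²/105 + (111−105)²/105 + (108−105)²/105 + (98−105)²/105 + (122−105)²/105 + (97−105)²/105 + (100−105)²/105 + (103−105)²/105 + (102−105)²/105 + (103−105)²/105
   = 0.4667 + 0.4667 + 1.6095 + 0.3429 + 0.0857 + 0.4667 + 2.7524 + 0.6095 + 0.2381 + 0.0381 + 0.0857 + 0.0381
The largest term is for Jul: 2.752.

Jul, 2.752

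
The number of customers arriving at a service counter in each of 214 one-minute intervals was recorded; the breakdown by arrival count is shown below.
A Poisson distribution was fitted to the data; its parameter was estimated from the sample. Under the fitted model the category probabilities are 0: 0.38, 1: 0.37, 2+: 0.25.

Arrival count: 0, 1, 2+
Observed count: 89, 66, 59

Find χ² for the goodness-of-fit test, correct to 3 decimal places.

3.485

Expected counts E_i = n·p_i: 214×0.38 = 81.32, 214×0.37 = 79.18, 214×0.25 = 53.5.
cat         O        E   (O−E)²/E
0          89    81.32     0.7253
1          66    79.18     2.1939
2+         59     53.5     0.5654
Sum = 3.485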